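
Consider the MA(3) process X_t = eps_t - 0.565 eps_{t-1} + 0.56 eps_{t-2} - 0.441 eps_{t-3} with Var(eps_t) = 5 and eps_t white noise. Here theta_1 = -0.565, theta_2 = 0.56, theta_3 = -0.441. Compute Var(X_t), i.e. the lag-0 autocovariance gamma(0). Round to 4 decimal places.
\gamma(0) = 9.1365

For an MA(q) process X_t = eps_t + sum_i theta_i eps_{t-i} with
Var(eps_t) = sigma^2, the variance is
  gamma(0) = sigma^2 * (1 + sum_i theta_i^2).
  sum_i theta_i^2 = (-0.565)^2 + (0.56)^2 + (-0.441)^2 = 0.319225 + 0.3136 + 0.194481 = 0.827306.
  gamma(0) = 5 * (1 + 0.827306) = 5 * 1.827306 = 9.13653, which rounds to 9.1365.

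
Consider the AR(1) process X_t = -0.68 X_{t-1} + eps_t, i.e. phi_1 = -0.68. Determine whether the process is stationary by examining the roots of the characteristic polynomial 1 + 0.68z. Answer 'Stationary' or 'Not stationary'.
\text{Stationary}

The AR(p) characteristic polynomial is P(z) = 1 + 0.68z.
Stationarity requires all roots to lie outside the unit circle, i.e. |z| > 1 for every root.
This is linear in z: 1 + (0.68) z = 0  =>  z = -1/(0.68) = -1.470588,  |z| = 1.470588.
Moduli of all roots: 1.4706.
All moduli strictly greater than 1? Yes.
Verdict: Stationary.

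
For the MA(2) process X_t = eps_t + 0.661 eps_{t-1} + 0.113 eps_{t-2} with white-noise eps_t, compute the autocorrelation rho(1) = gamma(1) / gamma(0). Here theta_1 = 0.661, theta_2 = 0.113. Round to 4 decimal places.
\rho(1) = 0.5075

For an MA(q) process with theta_0 = 1, the autocovariance is
  gamma(k) = sigma^2 * sum_{i=0..q-k} theta_i * theta_{i+k},
and rho(k) = gamma(k) / gamma(0). Sigma^2 cancels.
  numerator   = (1)*(0.661) + (0.661)*(0.113) = 0.735693.
  denominator = (1)^2 + (0.661)^2 + (0.113)^2 = 1.44969.
  rho(1) = 0.735693 / 1.44969 = 0.5075.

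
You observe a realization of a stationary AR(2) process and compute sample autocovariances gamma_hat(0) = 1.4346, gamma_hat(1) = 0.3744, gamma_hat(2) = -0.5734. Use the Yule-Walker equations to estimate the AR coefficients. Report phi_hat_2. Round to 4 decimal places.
\hat\phi_{2} = -0.5020

The Yule-Walker equations for an AR(p) process read, in matrix form,
  Gamma_p phi = r_p,   with   (Gamma_p)_{ij} = gamma(|i - j|),
                       (r_p)_i = gamma(i),   i,j = 1..p.
Substitute the sample gammas (Toeplitz matrix and right-hand side of size 2):
  Gamma_p = [[1.4346, 0.3744], [0.3744, 1.4346]]
  r_p     = [0.3744, -0.5734]
Written out:
  1.4346 phi_1 + 0.3744 phi_2 = 0.3744
  0.3744 phi_1 + 1.4346 phi_2 = -0.5734
Solve by Cramer's rule:
  det = gamma(0)^2 - gamma(1)^2 = (1.4346)^2 - (0.3744)^2 = 2.05807716 - 0.14017536 = 1.9179018
  phi_hat_1 = [gamma(1) gamma(0) - gamma(1) gamma(2)] / det = [(0.3744)(1.4346) - (0.3744)(-0.5734)] / 1.9179018 = 0.7517952 / 1.9179018 = 0.392
  phi_hat_2 = [gamma(0) gamma(2) - gamma(1)^2] / det = [(1.4346)(-0.5734) - (0.3744)^2] / 1.9179018 = -0.962775 / 1.9179018 = -0.502
So phi_hat = [0.3920, -0.5020].
Therefore phi_hat_2 = -0.5020.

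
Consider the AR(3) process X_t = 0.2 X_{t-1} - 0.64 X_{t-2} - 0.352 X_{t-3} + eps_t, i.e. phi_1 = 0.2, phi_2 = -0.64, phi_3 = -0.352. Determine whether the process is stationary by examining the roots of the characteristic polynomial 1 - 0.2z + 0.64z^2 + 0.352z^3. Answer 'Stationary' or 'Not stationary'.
\text{Stationary}

The AR(p) characteristic polynomial is P(z) = 1 - 0.2z + 0.64z^2 + 0.352z^3.
Stationarity requires all roots to lie outside the unit circle, i.e. |z| > 1 for every root.
Degree 3: look for a simple real root z0 first, then factor out (1 - z/z0) and solve the remaining quadratic.
Testing z0 = -2.5: P(-2.5) = 1 + (-0.2)(-2.5) + (0.64)(-2.5)^2 + (0.352)(-2.5)^3
  = 1 + (0.5) + (4) + (-5.5) = 0.  So z_0 = -2.5 is a root, |z_0| = 2.5.
Divide out the factor (1 + 0.4 z) = (1 - z/z0) (since 1/z0 = -0.4):
  P(z) = (1 + 0.4 z)(1 + (-0.6) z + (0.88) z^2)
  [check: z-coef -0.6 - (-0.4) = -0.2; z^2-coef 0.88 - (-0.4)(-0.6) = 0.64; z^3-coef -(-0.4)(0.88) = 0.352.]
Remaining roots from the quadratic factor 1 + (-0.6) z + (0.88) z^2:
  Set 1 + (-0.6) z + (0.88) z^2 = 0, i.e. a z^2 + b z + c = 0 with a = 0.88, b = -0.6, c = 1.
  Discriminant D = b^2 - 4ac = (-0.6)^2 - 4*(0.88)*1 = 0.36 - (3.52) = -3.16.
  D < 0, so the roots are the complex-conjugate pair z = (-b +/- i sqrt(-D)) / (2a) = 0.3409 +/- 1.01i.
  For a conjugate pair |z|^2 = z * conj(z) = (product of roots) = c/a = 1/(0.88) = 1.136364, so |z| = sqrt(1.136364) = 1.066 for both roots.
Moduli of all roots: 2.5000, 1.0660, 1.0660.
All moduli strictly greater than 1? Yes.
Verdict: Stationary.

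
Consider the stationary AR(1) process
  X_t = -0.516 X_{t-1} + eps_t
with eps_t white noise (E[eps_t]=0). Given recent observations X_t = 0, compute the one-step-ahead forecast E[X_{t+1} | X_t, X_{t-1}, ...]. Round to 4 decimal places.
E[X_{t+1} \mid \mathcal F_t] = 0.0000

For an AR(p) model X_t = c + sum_i phi_i X_{t-i} + eps_t, the
one-step-ahead conditional mean is
  E[X_{t+1} | X_t, ...] = c + sum_i phi_i X_{t+1-i}.
Substitute known values:
  E[X_{t+1} | ...] = (-0.516) * (0)
                   = 0.0000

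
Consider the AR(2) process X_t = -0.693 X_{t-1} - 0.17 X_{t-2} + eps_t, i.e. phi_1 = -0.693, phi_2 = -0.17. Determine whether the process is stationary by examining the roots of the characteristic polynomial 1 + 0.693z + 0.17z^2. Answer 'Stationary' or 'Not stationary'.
\text{Stationary}

The AR(p) characteristic polynomial is P(z) = 1 + 0.693z + 0.17z^2.
Stationarity requires all roots to lie outside the unit circle, i.e. |z| > 1 for every root.
Set 1 + (0.693) z + (0.17) z^2 = 0, i.e. a z^2 + b z + c = 0 with a = 0.17, b = 0.693, c = 1.
Discriminant D = b^2 - 4ac = (0.693)^2 - 4*(0.17)*1 = 0.480249 - (0.68) = -0.199751.
D < 0, so the roots are the complex-conjugate pair z = (-b +/- i sqrt(-D)) / (2a) = -2.0382 +/- 1.3145i.
For a conjugate pair |z|^2 = z * conj(z) = (product of roots) = c/a = 1/(0.17) = 5.882353, so |z| = sqrt(5.882353) = 2.4254 for both roots.
Moduli of all roots: 2.4254, 2.4254.
All moduli strictly greater than 1? Yes.
Verdict: Stationary.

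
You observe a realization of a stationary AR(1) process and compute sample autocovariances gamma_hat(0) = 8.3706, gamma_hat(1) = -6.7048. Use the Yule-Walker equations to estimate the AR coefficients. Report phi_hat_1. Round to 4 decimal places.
\hat\phi_{1} = -0.8010

The Yule-Walker equations for an AR(p) process read, in matrix form,
  Gamma_p phi = r_p,   with   (Gamma_p)_{ij} = gamma(|i - j|),
                       (r_p)_i = gamma(i),   i,j = 1..p.
Substitute the sample gammas (Toeplitz matrix and right-hand side of size 1):
  Gamma_p = [[8.3706]]
  r_p     = [-6.7048]
With p = 1 this is the single equation gamma(0) phi_1 = gamma(1):
  phi_hat_1 = gamma(1) / gamma(0) = -6.7048 / 8.3706 = -0.8010.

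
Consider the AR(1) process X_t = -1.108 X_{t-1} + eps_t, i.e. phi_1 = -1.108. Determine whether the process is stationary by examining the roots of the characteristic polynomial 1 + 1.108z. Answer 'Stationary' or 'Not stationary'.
\text{Not stationary}

The AR(p) characteristic polynomial is P(z) = 1 + 1.108z.
Stationarity requires all roots to lie outside the unit circle, i.e. |z| > 1 for every root.
This is linear in z: 1 + (1.108) z = 0  =>  z = -1/(1.108) = -0.902527,  |z| = 0.902527.
Moduli of all roots: 0.9025.
All moduli strictly greater than 1? No.
Verdict: Not stationary.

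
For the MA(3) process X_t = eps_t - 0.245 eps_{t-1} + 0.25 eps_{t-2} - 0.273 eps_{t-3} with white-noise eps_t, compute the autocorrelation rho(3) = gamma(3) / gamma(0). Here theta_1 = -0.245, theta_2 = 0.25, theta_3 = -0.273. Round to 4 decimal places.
\rho(3) = -0.2281

For an MA(q) process with theta_0 = 1, the autocovariance is
  gamma(k) = sigma^2 * sum_{i=0..q-k} theta_i * theta_{i+k},
and rho(k) = gamma(k) / gamma(0). Sigma^2 cancels.
  numerator   = (1)*(-0.273) = -0.273.
  denominator = (1)^2 + (-0.245)^2 + (0.25)^2 + (-0.273)^2 = 1.197054.
  rho(3) = -0.273 / 1.197054 = -0.2281.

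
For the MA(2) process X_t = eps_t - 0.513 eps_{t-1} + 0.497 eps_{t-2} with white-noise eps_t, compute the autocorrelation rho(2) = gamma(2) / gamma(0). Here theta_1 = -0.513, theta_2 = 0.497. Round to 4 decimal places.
\rho(2) = 0.3291

For an MA(q) process with theta_0 = 1, the autocovariance is
  gamma(k) = sigma^2 * sum_{i=0..q-k} theta_i * theta_{i+k},
and rho(k) = gamma(k) / gamma(0). Sigma^2 cancels.
  numerator   = (1)*(0.497) = 0.497.
  denominator = (1)^2 + (-0.513)^2 + (0.497)^2 = 1.510178.
  rho(2) = 0.497 / 1.510178 = 0.3291.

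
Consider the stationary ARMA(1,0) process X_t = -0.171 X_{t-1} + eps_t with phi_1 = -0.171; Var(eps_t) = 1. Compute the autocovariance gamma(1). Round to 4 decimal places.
\gamma(1) = -0.1762

Multiply the model equation by X_{t-k} and take expectations. With theta_0 = psi_0 = 1 and psi_j the MA(infinity) weights, this gives
  gamma(k) - sum_i phi_i gamma(k-i) = c_k,
  c_k = sigma^2 * sum_{j=k..q} theta_j psi_{j-k}   (c_k = 0 for k > q),
using gamma(-m) = gamma(m).
Pure AR (q = 0): c_0 = sigma^2 = 1, c_k = 0 for k >= 1.
Equations for k = 0 and k = 1 (AR order 1):
  gamma(0) = phi_1 gamma(1) + c_0
  gamma(1) = phi_1 gamma(0) + c_1
Substituting the second into the first: gamma(0) (1 - phi_1^2) = c_0 + phi_1 c_1, so
  gamma(0) = c_0 / (1 - phi_1^2) = 1 / (1 - (-0.171)^2) = 1 / 0.970759 = 1.030122.
  gamma(1) = phi_1 gamma(0) = (-0.171)(1.030122) = -0.176151.
Therefore gamma(1) = -0.1762 (to 4 decimal places).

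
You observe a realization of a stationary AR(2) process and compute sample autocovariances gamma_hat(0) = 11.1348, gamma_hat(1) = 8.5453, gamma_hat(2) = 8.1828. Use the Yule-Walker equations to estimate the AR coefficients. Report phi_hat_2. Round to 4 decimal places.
\hat\phi_{2} = 0.3550

The Yule-Walker equations for an AR(p) process read, in matrix form,
  Gamma_p phi = r_p,   with   (Gamma_p)_{ij} = gamma(|i - j|),
                       (r_p)_i = gamma(i),   i,j = 1..p.
Substitute the sample gammas (Toeplitz matrix and right-hand side of size 2):
  Gamma_p = [[11.1348, 8.5453], [8.5453, 11.1348]]
  r_p     = [8.5453, 8.1828]
Written out:
  11.1348 phi_1 + 8.5453 phi_2 = 8.5453
  8.5453 phi_1 + 11.1348 phi_2 = 8.1828
Solve by Cramer's rule:
  det = gamma(0)^2 - gamma(1)^2 = (11.1348)^2 - (8.5453)^2 = 123.98377104 - 73.02215209 = 50.96161895
  phi_hat_1 = [gamma(1) gamma(0) - gamma(1) gamma(2)] / det = [(8.5453)(11.1348) - (8.5453)(8.1828)] / 50.96161895 = 25.2257256 / 50.96161895 = 0.495
  phi_hat_2 = [gamma(0) gamma(2) - gamma(1)^2] / det = [(11.1348)(8.1828) - (8.5453)^2] / 50.96161895 = 18.09168935 / 50.96161895 = 0.355
So phi_hat = [0.4950, 0.3550].
Therefore phi_hat_2 = 0.3550.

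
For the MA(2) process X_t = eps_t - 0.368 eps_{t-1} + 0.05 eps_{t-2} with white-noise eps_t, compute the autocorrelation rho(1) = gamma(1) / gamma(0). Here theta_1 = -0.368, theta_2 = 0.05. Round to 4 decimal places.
\rho(1) = -0.3396

For an MA(q) process with theta_0 = 1, the autocovariance is
  gamma(k) = sigma^2 * sum_{i=0..q-k} theta_i * theta_{i+k},
and rho(k) = gamma(k) / gamma(0). Sigma^2 cancels.
  numerator   = (1)*(-0.368) + (-0.368)*(0.05) = -0.3864.
  denominator = (1)^2 + (-0.368)^2 + (0.05)^2 = 1.137924.
  rho(1) = -0.3864 / 1.137924 = -0.3396.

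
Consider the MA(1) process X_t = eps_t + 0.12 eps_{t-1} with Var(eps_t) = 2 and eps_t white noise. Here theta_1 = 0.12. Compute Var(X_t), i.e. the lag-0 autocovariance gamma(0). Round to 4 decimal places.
\gamma(0) = 2.0288

For an MA(q) process X_t = eps_t + sum_i theta_i eps_{t-i} with
Var(eps_t) = sigma^2, the variance is
  gamma(0) = sigma^2 * (1 + sum_i theta_i^2).
  sum_i theta_i^2 = (0.12)^2 = 0.0144.
  gamma(0) = 2 * (1 + 0.0144) = 2 * 1.0144 = 2.0288.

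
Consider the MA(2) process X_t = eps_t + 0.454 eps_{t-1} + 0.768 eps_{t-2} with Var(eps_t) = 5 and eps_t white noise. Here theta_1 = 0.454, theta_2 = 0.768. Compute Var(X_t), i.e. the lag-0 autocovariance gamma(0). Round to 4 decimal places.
\gamma(0) = 8.9797

For an MA(q) process X_t = eps_t + sum_i theta_i eps_{t-i} with
Var(eps_t) = sigma^2, the variance is
  gamma(0) = sigma^2 * (1 + sum_i theta_i^2).
  sum_i theta_i^2 = (0.454)^2 + (0.768)^2 = 0.206116 + 0.589824 = 0.79594.
  gamma(0) = 5 * (1 + 0.79594) = 5 * 1.79594 = 8.9797.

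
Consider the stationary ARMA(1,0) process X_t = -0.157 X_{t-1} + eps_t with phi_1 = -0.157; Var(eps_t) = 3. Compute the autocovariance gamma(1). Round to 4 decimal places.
\gamma(1) = -0.4829

Multiply the model equation by X_{t-k} and take expectations. With theta_0 = psi_0 = 1 and psi_j the MA(infinity) weights, this gives
  gamma(k) - sum_i phi_i gamma(k-i) = c_k,
  c_k = sigma^2 * sum_{j=k..q} theta_j psi_{j-k}   (c_k = 0 for k > q),
using gamma(-m) = gamma(m).
Pure AR (q = 0): c_0 = sigma^2 = 3, c_k = 0 for k >= 1.
Equations for k = 0 and k = 1 (AR order 1):
  gamma(0) = phi_1 gamma(1) + c_0
  gamma(1) = phi_1 gamma(0) + c_1
Substituting the second into the first: gamma(0) (1 - phi_1^2) = c_0 + phi_1 c_1, so
  gamma(0) = c_0 / (1 - phi_1^2) = 3 / (1 - (-0.157)^2) = 3 / 0.975351 = 3.075816.
  gamma(1) = phi_1 gamma(0) = (-0.157)(3.075816) = -0.482903.
Therefore gamma(1) = -0.4829 (to 4 decimal places).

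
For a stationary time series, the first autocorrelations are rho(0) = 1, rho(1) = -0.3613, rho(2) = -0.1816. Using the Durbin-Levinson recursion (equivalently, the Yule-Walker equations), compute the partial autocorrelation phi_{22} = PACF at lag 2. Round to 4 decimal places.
\phi_{22} = -0.3590

The PACF at lag k is phi_{kk}, the last component of the solution
to the Yule-Walker system G_k phi = r_k where
  (G_k)_{ij} = rho(|i - j|), (r_k)_i = rho(i), i,j = 1..k.
Equivalently, Durbin-Levinson gives phi_{kk} iteratively:
  phi_{11} = rho(1)
  phi_{kk} = [rho(k) - sum_{j=1..k-1} phi_{k-1,j} rho(k-j)]
            / [1 - sum_{j=1..k-1} phi_{k-1,j} rho(j)],
  phi_{k,j} = phi_{k-1,j} - phi_{kk} phi_{k-1,k-j},  j = 1..k-1.
Step k = 1:
  phi_11 = rho(1) = -0.3613.
Step k = 2:
  phi_22 = [rho(2) - phi_11 rho(1)] / [1 - phi_11 rho(1)] = [-0.1816 - (-0.3613)(-0.3613)] / [1 - (-0.3613)(-0.3613)]
         = -0.31213769 / 0.86946231 = -0.359.
Therefore phi_{22} = -0.3590.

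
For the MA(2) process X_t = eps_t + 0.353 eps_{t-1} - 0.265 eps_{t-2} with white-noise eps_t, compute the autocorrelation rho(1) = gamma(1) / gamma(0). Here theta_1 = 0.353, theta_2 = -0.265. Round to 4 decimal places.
\rho(1) = 0.2171

For an MA(q) process with theta_0 = 1, the autocovariance is
  gamma(k) = sigma^2 * sum_{i=0..q-k} theta_i * theta_{i+k},
and rho(k) = gamma(k) / gamma(0). Sigma^2 cancels.
  numerator   = (1)*(0.353) + (0.353)*(-0.265) = 0.259455.
  denominator = (1)^2 + (0.353)^2 + (-0.265)^2 = 1.194834.
  rho(1) = 0.259455 / 1.194834 = 0.2171.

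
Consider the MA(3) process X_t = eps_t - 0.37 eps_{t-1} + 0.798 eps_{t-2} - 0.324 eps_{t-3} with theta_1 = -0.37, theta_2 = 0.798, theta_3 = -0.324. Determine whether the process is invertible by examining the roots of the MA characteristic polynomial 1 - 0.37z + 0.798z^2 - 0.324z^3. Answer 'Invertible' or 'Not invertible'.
\text{Invertible}

The MA(q) characteristic polynomial is P(z) = 1 - 0.37z + 0.798z^2 - 0.324z^3.
Invertibility requires all roots to lie outside the unit circle, i.e. |z| > 1 for every root.
Degree 3: look for a simple real root z0 first, then factor out (1 - z/z0) and solve the remaining quadratic.
Testing z0 = 2.5: P(2.5) = 1 + (-0.37)(2.5) + (0.798)(2.5)^2 + (-0.324)(2.5)^3
  = 1 + (-0.925) + (4.9875) + (-5.0625) = 0.  So z_0 = 2.5 is a root, |z_0| = 2.5.
Divide out the factor (1 - 0.4 z) = (1 - z/z0) (since 1/z0 = 0.4):
  P(z) = (1 - 0.4 z)(1 + (0.03) z + (0.81) z^2)
  [check: z-coef 0.03 - (0.4) = -0.37; z^2-coef 0.81 - (0.4)(0.03) = 0.798; z^3-coef -(0.4)(0.81) = -0.324.]
Remaining roots from the quadratic factor 1 + (0.03) z + (0.81) z^2:
  Set 1 + (0.03) z + (0.81) z^2 = 0, i.e. a z^2 + b z + c = 0 with a = 0.81, b = 0.03, c = 1.
  Discriminant D = b^2 - 4ac = (0.03)^2 - 4*(0.81)*1 = 0.0009 - (3.24) = -3.2391.
  D < 0, so the roots are the complex-conjugate pair z = (-b +/- i sqrt(-D)) / (2a) = -0.0185 +/- 1.111i.
  For a conjugate pair |z|^2 = z * conj(z) = (product of roots) = c/a = 1/(0.81) = 1.234568, so |z| = sqrt(1.234568) = 1.1111 for both roots.
Moduli of all roots: 2.5000, 1.1111, 1.1111.
All moduli strictly greater than 1? Yes.
Verdict: Invertible.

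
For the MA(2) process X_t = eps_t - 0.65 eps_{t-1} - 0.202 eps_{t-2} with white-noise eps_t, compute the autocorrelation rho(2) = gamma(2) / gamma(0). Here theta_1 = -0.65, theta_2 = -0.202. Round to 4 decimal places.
\rho(2) = -0.1380

For an MA(q) process with theta_0 = 1, the autocovariance is
  gamma(k) = sigma^2 * sum_{i=0..q-k} theta_i * theta_{i+k},
and rho(k) = gamma(k) / gamma(0). Sigma^2 cancels.
  numerator   = (1)*(-0.202) = -0.202.
  denominator = (1)^2 + (-0.65)^2 + (-0.202)^2 = 1.463304.
  rho(2) = -0.202 / 1.463304 = -0.1380.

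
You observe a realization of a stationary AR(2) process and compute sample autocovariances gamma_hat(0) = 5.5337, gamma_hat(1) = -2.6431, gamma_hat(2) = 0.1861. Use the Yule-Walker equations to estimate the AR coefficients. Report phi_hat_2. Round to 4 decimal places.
\hat\phi_{2} = -0.2520

The Yule-Walker equations for an AR(p) process read, in matrix form,
  Gamma_p phi = r_p,   with   (Gamma_p)_{ij} = gamma(|i - j|),
                       (r_p)_i = gamma(i),   i,j = 1..p.
Substitute the sample gammas (Toeplitz matrix and right-hand side of size 2):
  Gamma_p = [[5.5337, -2.6431], [-2.6431, 5.5337]]
  r_p     = [-2.6431, 0.1861]
Written out:
  5.5337 phi_1 - 2.6431 phi_2 = -2.6431
  -2.6431 phi_1 + 5.5337 phi_2 = 0.1861
Solve by Cramer's rule:
  det = gamma(0)^2 - gamma(1)^2 = (5.5337)^2 - (-2.6431)^2 = 30.62183569 - 6.98597761 = 23.63585808
  phi_hat_1 = [gamma(1) gamma(0) - gamma(1) gamma(2)] / det = [(-2.6431)(5.5337) - (-2.6431)(0.1861)] / 23.63585808 = -14.13424156 / 23.63585808 = -0.598
  phi_hat_2 = [gamma(0) gamma(2) - gamma(1)^2] / det = [(5.5337)(0.1861) - (-2.6431)^2] / 23.63585808 = -5.95615604 / 23.63585808 = -0.252
So phi_hat = [-0.5980, -0.2520].
Therefore phi_hat_2 = -0.2520.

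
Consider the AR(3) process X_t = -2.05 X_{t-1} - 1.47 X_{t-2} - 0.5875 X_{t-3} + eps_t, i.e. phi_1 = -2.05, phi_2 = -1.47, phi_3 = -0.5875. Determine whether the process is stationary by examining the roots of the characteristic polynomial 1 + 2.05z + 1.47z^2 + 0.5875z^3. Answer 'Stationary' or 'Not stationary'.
\text{Not stationary}

The AR(p) characteristic polynomial is P(z) = 1 + 2.05z + 1.47z^2 + 0.5875z^3.
Stationarity requires all roots to lie outside the unit circle, i.e. |z| > 1 for every root.
Degree 3: look for a simple real root z0 first, then factor out (1 - z/z0) and solve the remaining quadratic.
Testing z0 = -0.8: P(-0.8) = 1 + (2.05)(-0.8) + (1.47)(-0.8)^2 + (0.5875)(-0.8)^3
  = 1 + (-1.64) + (0.9408) + (-0.3008) = 0.  So z_0 = -0.8 is a root, |z_0| = 0.8.
Divide out the factor (1 + 1.25 z) = (1 - z/z0) (since 1/z0 = -1.25):
  P(z) = (1 + 1.25 z)(1 + (0.8) z + (0.47) z^2)
  [check: z-coef 0.8 - (-1.25) = 2.05; z^2-coef 0.47 - (-1.25)(0.8) = 1.47; z^3-coef -(-1.25)(0.47) = 0.5875.]
Remaining roots from the quadratic factor 1 + (0.8) z + (0.47) z^2:
  Set 1 + (0.8) z + (0.47) z^2 = 0, i.e. a z^2 + b z + c = 0 with a = 0.47, b = 0.8, c = 1.
  Discriminant D = b^2 - 4ac = (0.8)^2 - 4*(0.47)*1 = 0.64 - (1.88) = -1.24.
  D < 0, so the roots are the complex-conjugate pair z = (-b +/- i sqrt(-D)) / (2a) = -0.8511 +/- 1.1846i.
  For a conjugate pair |z|^2 = z * conj(z) = (product of roots) = c/a = 1/(0.47) = 2.12766, so |z| = sqrt(2.12766) = 1.4586 for both roots.
Moduli of all roots: 0.8000, 1.4586, 1.4586.
All moduli strictly greater than 1? No.
Verdict: Not stationary.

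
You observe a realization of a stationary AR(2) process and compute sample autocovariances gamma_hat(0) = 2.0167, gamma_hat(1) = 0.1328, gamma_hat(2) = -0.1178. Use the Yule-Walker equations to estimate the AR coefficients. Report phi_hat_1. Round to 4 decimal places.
\hat\phi_{1} = 0.0700

The Yule-Walker equations for an AR(p) process read, in matrix form,
  Gamma_p phi = r_p,   with   (Gamma_p)_{ij} = gamma(|i - j|),
                       (r_p)_i = gamma(i),   i,j = 1..p.
Substitute the sample gammas (Toeplitz matrix and right-hand side of size 2):
  Gamma_p = [[2.0167, 0.1328], [0.1328, 2.0167]]
  r_p     = [0.1328, -0.1178]
Written out:
  2.0167 phi_1 + 0.1328 phi_2 = 0.1328
  0.1328 phi_1 + 2.0167 phi_2 = -0.1178
Solve by Cramer's rule:
  det = gamma(0)^2 - gamma(1)^2 = (2.0167)^2 - (0.1328)^2 = 4.06707889 - 0.01763584 = 4.04944305
  phi_hat_1 = [gamma(1) gamma(0) - gamma(1) gamma(2)] / det = [(0.1328)(2.0167) - (0.1328)(-0.1178)] / 4.04944305 = 0.2834616 / 4.04944305 = 0.07
  phi_hat_2 = [gamma(0) gamma(2) - gamma(1)^2] / det = [(2.0167)(-0.1178) - (0.1328)^2] / 4.04944305 = -0.2552031 / 4.04944305 = -0.063
So phi_hat = [0.0700, -0.0630].
Therefore phi_hat_1 = 0.0700.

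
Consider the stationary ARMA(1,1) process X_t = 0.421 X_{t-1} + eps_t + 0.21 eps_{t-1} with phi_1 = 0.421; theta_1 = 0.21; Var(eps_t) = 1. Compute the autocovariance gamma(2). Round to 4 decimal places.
\gamma(2) = 0.3514

Multiply the model equation by X_{t-k} and take expectations. With theta_0 = psi_0 = 1 and psi_j the MA(infinity) weights, this gives
  gamma(k) - sum_i phi_i gamma(k-i) = c_k,
  c_k = sigma^2 * sum_{j=k..q} theta_j psi_{j-k}   (c_k = 0 for k > q),
using gamma(-m) = gamma(m).
psi-weights needed (psi_j = theta_j + sum_i phi_i psi_{j-i}):
  psi_1 = theta_1 + phi_1 = 0.21 + (0.421) = 0.631
Right-hand sides:
  c_0 = sigma^2 (1 + theta_1 psi_1) = 1 * (1 + (0.21)(0.631)) = 1 * 1.13251 = 1.13251
  c_1 = sigma^2 theta_1 = 1 * (0.21) = 0.21
  c_2 = 0
Equations for k = 0 and k = 1 (AR order 1):
  gamma(0) = phi_1 gamma(1) + c_0
  gamma(1) = phi_1 gamma(0) + c_1
Substituting the second into the first: gamma(0) (1 - phi_1^2) = c_0 + phi_1 c_1, so
  gamma(0) = (c_0 + phi_1 c_1) / (1 - phi_1^2) = (1.13251 + (0.421)(0.21)) / (1 - (0.421)^2) = 1.22092 / 0.822759 = 1.483934.
  gamma(1) = phi_1 gamma(0) + c_1 = (0.421)(1.483934) + (0.21) = 0.834736.
For k = 2 (> q): gamma(2) = phi_1 gamma(1) = (0.421)(0.834736) = 0.351424.
Therefore gamma(2) = 0.3514 (to 4 decimal places).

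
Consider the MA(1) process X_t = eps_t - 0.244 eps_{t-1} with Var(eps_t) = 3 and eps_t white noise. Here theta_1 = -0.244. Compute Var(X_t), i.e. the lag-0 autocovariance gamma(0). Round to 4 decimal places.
\gamma(0) = 3.1786

For an MA(q) process X_t = eps_t + sum_i theta_i eps_{t-i} with
Var(eps_t) = sigma^2, the variance is
  gamma(0) = sigma^2 * (1 + sum_i theta_i^2).
  sum_i theta_i^2 = (-0.244)^2 = 0.059536.
  gamma(0) = 3 * (1 + 0.059536) = 3 * 1.059536 = 3.178608, which rounds to 3.1786.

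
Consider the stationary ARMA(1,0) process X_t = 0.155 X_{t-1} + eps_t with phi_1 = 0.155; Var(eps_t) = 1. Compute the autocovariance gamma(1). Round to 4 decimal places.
\gamma(1) = 0.1588

Multiply the model equation by X_{t-k} and take expectations. With theta_0 = psi_0 = 1 and psi_j the MA(infinity) weights, this gives
  gamma(k) - sum_i phi_i gamma(k-i) = c_k,
  c_k = sigma^2 * sum_{j=k..q} theta_j psi_{j-k}   (c_k = 0 for k > q),
using gamma(-m) = gamma(m).
Pure AR (q = 0): c_0 = sigma^2 = 1, c_k = 0 for k >= 1.
Equations for k = 0 and k = 1 (AR order 1):
  gamma(0) = phi_1 gamma(1) + c_0
  gamma(1) = phi_1 gamma(0) + c_1
Substituting the second into the first: gamma(0) (1 - phi_1^2) = c_0 + phi_1 c_1, so
  gamma(0) = c_0 / (1 - phi_1^2) = 1 / (1 - (0.155)^2) = 1 / 0.975975 = 1.024616.
  gamma(1) = phi_1 gamma(0) = (0.155)(1.024616) = 0.158816.
Therefore gamma(1) = 0.1588 (to 4 decimal places).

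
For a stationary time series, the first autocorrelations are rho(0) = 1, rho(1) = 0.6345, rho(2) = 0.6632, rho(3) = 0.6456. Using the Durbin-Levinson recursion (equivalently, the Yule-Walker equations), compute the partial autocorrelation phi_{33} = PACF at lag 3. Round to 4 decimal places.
\phi_{33} = 0.2720

The PACF at lag k is phi_{kk}, the last component of the solution
to the Yule-Walker system G_k phi = r_k where
  (G_k)_{ij} = rho(|i - j|), (r_k)_i = rho(i), i,j = 1..k.
Equivalently, Durbin-Levinson gives phi_{kk} iteratively:
  phi_{11} = rho(1)
  phi_{kk} = [rho(k) - sum_{j=1..k-1} phi_{k-1,j} rho(k-j)]
            / [1 - sum_{j=1..k-1} phi_{k-1,j} rho(j)],
  phi_{k,j} = phi_{k-1,j} - phi_{kk} phi_{k-1,k-j},  j = 1..k-1.
Step k = 1:
  phi_11 = rho(1) = 0.6345.
Step k = 2:
  phi_22 = [rho(2) - phi_11 rho(1)] / [1 - phi_11 rho(1)] = [0.6632 - (0.6345)(0.6345)] / [1 - (0.6345)(0.6345)]
         = 0.26060975 / 0.59740975 = 0.436233.
  Update: phi_21 = phi_11 - phi_22 phi_11 = 0.6345 - (0.436233)(0.6345) = 0.35771.
Step k = 3:
  phi_33 = [rho(3) - phi_21 rho(2) - phi_22 rho(1)] / [1 - phi_21 rho(1) - phi_22 rho(2)]
    numerator   = 0.6456 - (0.35771)(0.6632) - (0.436233)(0.6345) = 0.13157682
    denominator = 1 - (0.35771)(0.6345) - (0.436233)(0.6632) = 0.48372322
  phi_33 = 0.13157682 / 0.48372322 = 0.272.
Therefore phi_{33} = 0.2720.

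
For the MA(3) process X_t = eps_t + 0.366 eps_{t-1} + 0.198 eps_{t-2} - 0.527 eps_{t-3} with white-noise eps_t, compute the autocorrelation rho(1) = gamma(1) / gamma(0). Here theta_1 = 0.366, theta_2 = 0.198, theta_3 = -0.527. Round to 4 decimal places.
\rho(1) = 0.2303

For an MA(q) process with theta_0 = 1, the autocovariance is
  gamma(k) = sigma^2 * sum_{i=0..q-k} theta_i * theta_{i+k},
and rho(k) = gamma(k) / gamma(0). Sigma^2 cancels.
  numerator   = (1)*(0.366) + (0.366)*(0.198) + (0.198)*(-0.527) = 0.334122.
  denominator = (1)^2 + (0.366)^2 + (0.198)^2 + (-0.527)^2 = 1.450889.
  rho(1) = 0.334122 / 1.450889 = 0.2303.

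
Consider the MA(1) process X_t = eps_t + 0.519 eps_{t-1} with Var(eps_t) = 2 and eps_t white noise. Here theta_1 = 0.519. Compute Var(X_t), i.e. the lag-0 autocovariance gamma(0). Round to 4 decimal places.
\gamma(0) = 2.5387

For an MA(q) process X_t = eps_t + sum_i theta_i eps_{t-i} with
Var(eps_t) = sigma^2, the variance is
  gamma(0) = sigma^2 * (1 + sum_i theta_i^2).
  sum_i theta_i^2 = (0.519)^2 = 0.269361.
  gamma(0) = 2 * (1 + 0.269361) = 2 * 1.269361 = 2.538722, which rounds to 2.5387.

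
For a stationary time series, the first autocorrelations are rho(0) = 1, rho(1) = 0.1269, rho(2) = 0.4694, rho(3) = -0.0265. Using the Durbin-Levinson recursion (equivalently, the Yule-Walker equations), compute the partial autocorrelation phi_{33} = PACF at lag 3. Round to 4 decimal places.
\phi_{33} = -0.1511

The PACF at lag k is phi_{kk}, the last component of the solution
to the Yule-Walker system G_k phi = r_k where
  (G_k)_{ij} = rho(|i - j|), (r_k)_i = rho(i), i,j = 1..k.
Equivalently, Durbin-Levinson gives phi_{kk} iteratively:
  phi_{11} = rho(1)
  phi_{kk} = [rho(k) - sum_{j=1..k-1} phi_{k-1,j} rho(k-j)]
            / [1 - sum_{j=1..k-1} phi_{k-1,j} rho(j)],
  phi_{k,j} = phi_{k-1,j} - phi_{kk} phi_{k-1,k-j},  j = 1..k-1.
Step k = 1:
  phi_11 = rho(1) = 0.1269.
Step k = 2:
  phi_22 = [rho(2) - phi_11 rho(1)] / [1 - phi_11 rho(1)] = [0.4694 - (0.1269)(0.1269)] / [1 - (0.1269)(0.1269)]
         = 0.45329639 / 0.98389639 = 0.460716.
  Update: phi_21 = phi_11 - phi_22 phi_11 = 0.1269 - (0.460716)(0.1269) = 0.068435.
Step k = 3:
  phi_33 = [rho(3) - phi_21 rho(2) - phi_22 rho(1)] / [1 - phi_21 rho(1) - phi_22 rho(2)]
    numerator   = -0.0265 - (0.068435)(0.4694) - (0.460716)(0.1269) = -0.11708829
    denominator = 1 - (0.068435)(0.1269) - (0.460716)(0.4694) = 0.77505568
  phi_33 = -0.11708829 / 0.77505568 = -0.1511.
Therefore phi_{33} = -0.1511.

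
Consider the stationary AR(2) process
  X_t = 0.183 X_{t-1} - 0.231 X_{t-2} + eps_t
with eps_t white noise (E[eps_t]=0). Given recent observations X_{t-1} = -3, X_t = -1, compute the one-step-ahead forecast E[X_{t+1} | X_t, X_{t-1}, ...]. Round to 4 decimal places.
E[X_{t+1} \mid \mathcal F_t] = 0.5100

For an AR(p) model X_t = c + sum_i phi_i X_{t-i} + eps_t, the
one-step-ahead conditional mean is
  E[X_{t+1} | X_t, ...] = c + sum_i phi_i X_{t+1-i}.
Substitute known values:
  E[X_{t+1} | ...] = (0.183) * (-1) + (-0.231) * (-3)
                   = 0.5100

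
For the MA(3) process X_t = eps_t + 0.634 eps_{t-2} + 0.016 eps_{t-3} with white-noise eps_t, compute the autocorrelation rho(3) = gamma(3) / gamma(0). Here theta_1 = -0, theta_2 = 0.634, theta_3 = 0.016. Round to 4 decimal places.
\rho(3) = 0.0114

For an MA(q) process with theta_0 = 1, the autocovariance is
  gamma(k) = sigma^2 * sum_{i=0..q-k} theta_i * theta_{i+k},
and rho(k) = gamma(k) / gamma(0). Sigma^2 cancels.
  numerator   = (1)*(0.016) = 0.016.
  denominator = (1)^2 + (-0)^2 + (0.634)^2 + (0.016)^2 = 1.402212.
  rho(3) = 0.016 / 1.402212 = 0.0114.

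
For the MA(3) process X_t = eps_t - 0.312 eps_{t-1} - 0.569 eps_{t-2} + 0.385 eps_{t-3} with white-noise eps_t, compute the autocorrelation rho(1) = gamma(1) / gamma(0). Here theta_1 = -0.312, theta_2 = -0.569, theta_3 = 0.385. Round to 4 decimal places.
\rho(1) = -0.2253

For an MA(q) process with theta_0 = 1, the autocovariance is
  gamma(k) = sigma^2 * sum_{i=0..q-k} theta_i * theta_{i+k},
and rho(k) = gamma(k) / gamma(0). Sigma^2 cancels.
  numerator   = (1)*(-0.312) + (-0.312)*(-0.569) + (-0.569)*(0.385) = -0.353537.
  denominator = (1)^2 + (-0.312)^2 + (-0.569)^2 + (0.385)^2 = 1.56933.
  rho(1) = -0.353537 / 1.56933 = -0.2253.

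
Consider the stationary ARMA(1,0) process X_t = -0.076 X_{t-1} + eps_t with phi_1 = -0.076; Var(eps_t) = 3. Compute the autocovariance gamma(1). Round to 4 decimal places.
\gamma(1) = -0.2293

Multiply the model equation by X_{t-k} and take expectations. With theta_0 = psi_0 = 1 and psi_j the MA(infinity) weights, this gives
  gamma(k) - sum_i phi_i gamma(k-i) = c_k,
  c_k = sigma^2 * sum_{j=k..q} theta_j psi_{j-k}   (c_k = 0 for k > q),
using gamma(-m) = gamma(m).
Pure AR (q = 0): c_0 = sigma^2 = 3, c_k = 0 for k >= 1.
Equations for k = 0 and k = 1 (AR order 1):
  gamma(0) = phi_1 gamma(1) + c_0
  gamma(1) = phi_1 gamma(0) + c_1
Substituting the second into the first: gamma(0) (1 - phi_1^2) = c_0 + phi_1 c_1, so
  gamma(0) = c_0 / (1 - phi_1^2) = 3 / (1 - (-0.076)^2) = 3 / 0.994224 = 3.017429.
  gamma(1) = phi_1 gamma(0) = (-0.076)(3.017429) = -0.229325.
Therefore gamma(1) = -0.2293 (to 4 decimal places).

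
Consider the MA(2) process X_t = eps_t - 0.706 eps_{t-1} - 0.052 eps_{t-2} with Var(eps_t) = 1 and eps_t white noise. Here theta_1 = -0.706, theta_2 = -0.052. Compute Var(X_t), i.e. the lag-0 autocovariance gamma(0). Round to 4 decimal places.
\gamma(0) = 1.5011

For an MA(q) process X_t = eps_t + sum_i theta_i eps_{t-i} with
Var(eps_t) = sigma^2, the variance is
  gamma(0) = sigma^2 * (1 + sum_i theta_i^2).
  sum_i theta_i^2 = (-0.706)^2 + (-0.052)^2 = 0.498436 + 0.002704 = 0.50114.
  gamma(0) = 1 * (1 + 0.50114) = 1 * 1.50114 = 1.50114, which rounds to 1.5011.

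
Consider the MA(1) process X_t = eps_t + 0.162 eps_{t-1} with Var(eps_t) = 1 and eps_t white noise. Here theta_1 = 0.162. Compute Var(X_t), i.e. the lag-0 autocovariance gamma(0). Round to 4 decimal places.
\gamma(0) = 1.0262

For an MA(q) process X_t = eps_t + sum_i theta_i eps_{t-i} with
Var(eps_t) = sigma^2, the variance is
  gamma(0) = sigma^2 * (1 + sum_i theta_i^2).
  sum_i theta_i^2 = (0.162)^2 = 0.026244.
  gamma(0) = 1 * (1 + 0.026244) = 1 * 1.026244 = 1.026244, which rounds to 1.0262.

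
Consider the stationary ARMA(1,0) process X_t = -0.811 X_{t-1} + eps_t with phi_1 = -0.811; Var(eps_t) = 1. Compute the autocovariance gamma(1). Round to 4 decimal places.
\gamma(1) = -2.3694

Multiply the model equation by X_{t-k} and take expectations. With theta_0 = psi_0 = 1 and psi_j the MA(infinity) weights, this gives
  gamma(k) - sum_i phi_i gamma(k-i) = c_k,
  c_k = sigma^2 * sum_{j=k..q} theta_j psi_{j-k}   (c_k = 0 for k > q),
using gamma(-m) = gamma(m).
Pure AR (q = 0): c_0 = sigma^2 = 1, c_k = 0 for k >= 1.
Equations for k = 0 and k = 1 (AR order 1):
  gamma(0) = phi_1 gamma(1) + c_0
  gamma(1) = phi_1 gamma(0) + c_1
Substituting the second into the first: gamma(0) (1 - phi_1^2) = c_0 + phi_1 c_1, so
  gamma(0) = c_0 / (1 - phi_1^2) = 1 / (1 - (-0.811)^2) = 1 / 0.342279 = 2.921593.
  gamma(1) = phi_1 gamma(0) = (-0.811)(2.921593) = -2.369412.
Therefore gamma(1) = -2.3694 (to 4 decimal places).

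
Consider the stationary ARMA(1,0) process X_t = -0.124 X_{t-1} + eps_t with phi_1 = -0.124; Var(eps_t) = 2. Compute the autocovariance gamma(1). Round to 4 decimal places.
\gamma(1) = -0.2519

Multiply the model equation by X_{t-k} and take expectations. With theta_0 = psi_0 = 1 and psi_j the MA(infinity) weights, this gives
  gamma(k) - sum_i phi_i gamma(k-i) = c_k,
  c_k = sigma^2 * sum_{j=k..q} theta_j psi_{j-k}   (c_k = 0 for k > q),
using gamma(-m) = gamma(m).
Pure AR (q = 0): c_0 = sigma^2 = 2, c_k = 0 for k >= 1.
Equations for k = 0 and k = 1 (AR order 1):
  gamma(0) = phi_1 gamma(1) + c_0
  gamma(1) = phi_1 gamma(0) + c_1
Substituting the second into the first: gamma(0) (1 - phi_1^2) = c_0 + phi_1 c_1, so
  gamma(0) = c_0 / (1 - phi_1^2) = 2 / (1 - (-0.124)^2) = 2 / 0.984624 = 2.031232.
  gamma(1) = phi_1 gamma(0) = (-0.124)(2.031232) = -0.251873.
Therefore gamma(1) = -0.2519 (to 4 decimal places).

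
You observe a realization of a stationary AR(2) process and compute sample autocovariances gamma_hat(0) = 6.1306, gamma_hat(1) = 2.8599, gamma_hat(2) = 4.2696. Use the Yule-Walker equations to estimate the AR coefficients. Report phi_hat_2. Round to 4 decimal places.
\hat\phi_{2} = 0.6120

The Yule-Walker equations for an AR(p) process read, in matrix form,
  Gamma_p phi = r_p,   with   (Gamma_p)_{ij} = gamma(|i - j|),
                       (r_p)_i = gamma(i),   i,j = 1..p.
Substitute the sample gammas (Toeplitz matrix and right-hand side of size 2):
  Gamma_p = [[6.1306, 2.8599], [2.8599, 6.1306]]
  r_p     = [2.8599, 4.2696]
Written out:
  6.1306 phi_1 + 2.8599 phi_2 = 2.8599
  2.8599 phi_1 + 6.1306 phi_2 = 4.2696
Solve by Cramer's rule:
  det = gamma(0)^2 - gamma(1)^2 = (6.1306)^2 - (2.8599)^2 = 37.58425636 - 8.17902801 = 29.40522835
  phi_hat_1 = [gamma(1) gamma(0) - gamma(1) gamma(2)] / det = [(2.8599)(6.1306) - (2.8599)(4.2696)] / 29.40522835 = 5.3222739 / 29.40522835 = 0.181
  phi_hat_2 = [gamma(0) gamma(2) - gamma(1)^2] / det = [(6.1306)(4.2696) - (2.8599)^2] / 29.40522835 = 17.99618175 / 29.40522835 = 0.612
So phi_hat = [0.1810, 0.6120].
Therefore phi_hat_2 = 0.6120.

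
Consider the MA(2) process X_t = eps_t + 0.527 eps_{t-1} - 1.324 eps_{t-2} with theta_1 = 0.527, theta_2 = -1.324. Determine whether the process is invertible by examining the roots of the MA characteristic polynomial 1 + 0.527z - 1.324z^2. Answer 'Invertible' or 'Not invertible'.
\text{Not invertible}

The MA(q) characteristic polynomial is P(z) = 1 + 0.527z - 1.324z^2.
Invertibility requires all roots to lie outside the unit circle, i.e. |z| > 1 for every root.
Set 1 + (0.527) z + (-1.324) z^2 = 0, i.e. a z^2 + b z + c = 0 with a = -1.324, b = 0.527, c = 1.
Discriminant D = b^2 - 4ac = (0.527)^2 - 4*(-1.324)*1 = 0.277729 - (-5.296) = 5.573729.
D >= 0, so the roots are real: z = (-b +/- sqrt(D)) / (2a) = (-0.527 +/- 2.360875) / (-2.648).
  z_1 = (-0.527 + 2.360875) / (-2.648) = -0.6926,   |z_1| = 0.6926.
  z_2 = (-0.527 - 2.360875) / (-2.648) = 1.0906,   |z_2| = 1.0906.
Moduli of all roots: 0.6926, 1.0906.
All moduli strictly greater than 1? No.
Verdict: Not invertible.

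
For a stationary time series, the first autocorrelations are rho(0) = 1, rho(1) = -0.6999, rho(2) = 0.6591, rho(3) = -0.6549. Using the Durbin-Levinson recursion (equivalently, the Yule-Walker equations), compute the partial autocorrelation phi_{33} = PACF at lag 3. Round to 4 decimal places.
\phi_{33} = -0.2521

The PACF at lag k is phi_{kk}, the last component of the solution
to the Yule-Walker system G_k phi = r_k where
  (G_k)_{ij} = rho(|i - j|), (r_k)_i = rho(i), i,j = 1..k.
Equivalently, Durbin-Levinson gives phi_{kk} iteratively:
  phi_{11} = rho(1)
  phi_{kk} = [rho(k) - sum_{j=1..k-1} phi_{k-1,j} rho(k-j)]
            / [1 - sum_{j=1..k-1} phi_{k-1,j} rho(j)],
  phi_{k,j} = phi_{k-1,j} - phi_{kk} phi_{k-1,k-j},  j = 1..k-1.
Step k = 1:
  phi_11 = rho(1) = -0.6999.
Step k = 2:
  phi_22 = [rho(2) - phi_11 rho(1)] / [1 - phi_11 rho(1)] = [0.6591 - (-0.6999)(-0.6999)] / [1 - (-0.6999)(-0.6999)]
         = 0.16923999 / 0.51013999 = 0.331752.
  Update: phi_21 = phi_11 - phi_22 phi_11 = -0.6999 - (0.331752)(-0.6999) = -0.467707.
Step k = 3:
  phi_33 = [rho(3) - phi_21 rho(2) - phi_22 rho(1)] / [1 - phi_21 rho(1) - phi_22 rho(2)]
    numerator   = -0.6549 - (-0.467707)(0.6591) - (0.331752)(-0.6999) = -0.11444123
    denominator = 1 - (-0.467707)(-0.6999) - (0.331752)(0.6591) = 0.45399428
  phi_33 = -0.11444123 / 0.45399428 = -0.2521.
Therefore phi_{33} = -0.2521.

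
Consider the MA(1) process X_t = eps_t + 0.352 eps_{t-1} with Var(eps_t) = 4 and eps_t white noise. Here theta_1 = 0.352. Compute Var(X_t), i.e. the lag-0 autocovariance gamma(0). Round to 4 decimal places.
\gamma(0) = 4.4956

For an MA(q) process X_t = eps_t + sum_i theta_i eps_{t-i} with
Var(eps_t) = sigma^2, the variance is
  gamma(0) = sigma^2 * (1 + sum_i theta_i^2).
  sum_i theta_i^2 = (0.352)^2 = 0.123904.
  gamma(0) = 4 * (1 + 0.123904) = 4 * 1.123904 = 4.495616, which rounds to 4.4956.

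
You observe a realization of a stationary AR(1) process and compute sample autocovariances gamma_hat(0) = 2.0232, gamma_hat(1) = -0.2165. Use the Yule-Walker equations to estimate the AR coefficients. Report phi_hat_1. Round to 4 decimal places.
\hat\phi_{1} = -0.1070

The Yule-Walker equations for an AR(p) process read, in matrix form,
  Gamma_p phi = r_p,   with   (Gamma_p)_{ij} = gamma(|i - j|),
                       (r_p)_i = gamma(i),   i,j = 1..p.
Substitute the sample gammas (Toeplitz matrix and right-hand side of size 1):
  Gamma_p = [[2.0232]]
  r_p     = [-0.2165]
With p = 1 this is the single equation gamma(0) phi_1 = gamma(1):
  phi_hat_1 = gamma(1) / gamma(0) = -0.2165 / 2.0232 = -0.1070.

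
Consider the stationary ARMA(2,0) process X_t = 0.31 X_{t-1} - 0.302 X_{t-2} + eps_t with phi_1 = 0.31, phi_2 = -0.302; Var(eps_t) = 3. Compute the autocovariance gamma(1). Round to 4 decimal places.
\gamma(1) = 0.8332

Multiply the model equation by X_{t-k} and take expectations. With theta_0 = psi_0 = 1 and psi_j the MA(infinity) weights, this gives
  gamma(k) - sum_i phi_i gamma(k-i) = c_k,
  c_k = sigma^2 * sum_{j=k..q} theta_j psi_{j-k}   (c_k = 0 for k > q),
using gamma(-m) = gamma(m).
Pure AR (q = 0): c_0 = sigma^2 = 3, c_k = 0 for k >= 1.
Equations for k = 0, 1, 2 (AR order 2, c_2 = 0):
  (E0) gamma(0) = phi_1 gamma(1) + phi_2 gamma(2) + c_0
  (E1) gamma(1) = phi_1 gamma(0) + phi_2 gamma(1) + c_1
  (E2) gamma(2) = phi_1 gamma(1) + phi_2 gamma(0)
From (E1): gamma(1) = A gamma(0) + B with
  A = phi_1 / (1 - phi_2) = 0.31 / 1.302 = 0.238095,   B = c_1 / (1 - phi_2) = 0 / 1.302 = 0.
Insert (E2) into (E0): gamma(0) (1 - phi_2^2) = phi_1 (1 + phi_2) gamma(1) + c_0.
  phi_1 (1 + phi_2) = (0.31)(0.698) = 0.21638,   1 - phi_2^2 = 0.908796.
Replace gamma(1) by A gamma(0) + B and collect gamma(0):
  gamma(0) [0.908796 - (0.21638)(0.238095)] = c_0 = 3
  gamma(0) * 0.857277 = 3
  gamma(0) = 3 / 0.857277 = 3.499453.
  gamma(1) = A gamma(0) = (0.238095)(3.499453) = 0.833203.
Therefore gamma(1) = 0.8332 (to 4 decimal places).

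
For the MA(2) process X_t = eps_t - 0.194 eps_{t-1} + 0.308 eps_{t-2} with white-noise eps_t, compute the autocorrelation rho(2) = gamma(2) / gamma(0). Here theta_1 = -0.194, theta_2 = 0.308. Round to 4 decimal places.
\rho(2) = 0.2720

For an MA(q) process with theta_0 = 1, the autocovariance is
  gamma(k) = sigma^2 * sum_{i=0..q-k} theta_i * theta_{i+k},
and rho(k) = gamma(k) / gamma(0). Sigma^2 cancels.
  numerator   = (1)*(0.308) = 0.308.
  denominator = (1)^2 + (-0.194)^2 + (0.308)^2 = 1.1325.
  rho(2) = 0.308 / 1.1325 = 0.2720.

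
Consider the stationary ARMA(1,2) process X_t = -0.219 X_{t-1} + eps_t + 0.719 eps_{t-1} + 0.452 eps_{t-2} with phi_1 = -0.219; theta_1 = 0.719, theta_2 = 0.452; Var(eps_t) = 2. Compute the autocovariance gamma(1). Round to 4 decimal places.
\gamma(1) = 1.2885

Multiply the model equation by X_{t-k} and take expectations. With theta_0 = psi_0 = 1 and psi_j the MA(infinity) weights, this gives
  gamma(k) - sum_i phi_i gamma(k-i) = c_k,
  c_k = sigma^2 * sum_{j=k..q} theta_j psi_{j-k}   (c_k = 0 for k > q),
using gamma(-m) = gamma(m).
psi-weights needed (psi_j = theta_j + sum_i phi_i psi_{j-i}):
  psi_1 = theta_1 + phi_1 = 0.719 + (-0.219) = 0.5
  psi_2 = theta_2 + phi_1 psi_1 = 0.452 + (-0.219)(0.5) = 0.3425
Right-hand sides:
  c_0 = sigma^2 (1 + theta_1 psi_1 + theta_2 psi_2) = 2 * (1 + (0.719)(0.5) + (0.452)(0.3425)) = 2 * 1.51431 = 3.02862
  c_1 = sigma^2 (theta_1 + theta_2 psi_1) = 2 * (0.719 + (0.452)(0.5)) = 1.89
  c_2 = sigma^2 theta_2 = 2 * (0.452) = 0.904
Equations for k = 0 and k = 1 (AR order 1):
  gamma(0) = phi_1 gamma(1) + c_0
  gamma(1) = phi_1 gamma(0) + c_1
Substituting the second into the first: gamma(0) (1 - phi_1^2) = c_0 + phi_1 c_1, so
  gamma(0) = (c_0 + phi_1 c_1) / (1 - phi_1^2) = (3.02862 + (-0.219)(1.89)) / (1 - (-0.219)^2) = 2.61471 / 0.952039 = 2.746432.
  gamma(1) = phi_1 gamma(0) + c_1 = (-0.219)(2.746432) + (1.89) = 1.288531.
Therefore gamma(1) = 1.2885 (to 4 decimal places).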